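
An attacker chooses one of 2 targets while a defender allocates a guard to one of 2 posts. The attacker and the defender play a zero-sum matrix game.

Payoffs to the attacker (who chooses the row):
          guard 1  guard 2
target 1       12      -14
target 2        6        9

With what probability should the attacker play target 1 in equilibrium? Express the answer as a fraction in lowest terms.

Row minima are -14 and 6, so the attacker's maximin is 6; column maxima are 12 and 9, so the defender's minimax is 9. These differ, so the equilibrium is in mixed strategies.
Let the attacker play target 1 with probability p. The defender is indifferent when 12p + 6(1−p) = −14p + 9(1−p), giving p = 3/29.

3/29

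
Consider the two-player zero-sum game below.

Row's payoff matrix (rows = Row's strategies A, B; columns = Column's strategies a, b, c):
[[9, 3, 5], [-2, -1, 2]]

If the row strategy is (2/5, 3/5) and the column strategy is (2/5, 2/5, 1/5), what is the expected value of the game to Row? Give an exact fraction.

46/25

Against (2/5, 2/5, 1/5), each row's expected payoff is A: 29/5; B: -4/5.
Taking the (2/5, 3/5)-weighted average: (2/5)·(29/5) + (3/5)·(-4/5) = 46/25.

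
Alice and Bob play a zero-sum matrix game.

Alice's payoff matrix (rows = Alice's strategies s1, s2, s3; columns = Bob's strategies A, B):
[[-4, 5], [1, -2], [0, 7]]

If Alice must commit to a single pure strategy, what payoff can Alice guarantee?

The worst-case payoff for each row is s1: -4, s2: -2, s3: 0.
The best of these is 0.

0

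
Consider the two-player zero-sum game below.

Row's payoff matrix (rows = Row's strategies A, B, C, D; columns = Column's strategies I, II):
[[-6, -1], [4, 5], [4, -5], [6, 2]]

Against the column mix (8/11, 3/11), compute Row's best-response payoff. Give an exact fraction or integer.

54/11

A: (-6)·(8/11) + (-1)·(3/11) = -51/11.
B: (4)·(8/11) + (5)·(3/11) = 47/11.
C: (4)·(8/11) + (-5)·(3/11) = 17/11.
D: (6)·(8/11) + (2)·(3/11) = 54/11.
The best pure response is D with expected payoff 54/11.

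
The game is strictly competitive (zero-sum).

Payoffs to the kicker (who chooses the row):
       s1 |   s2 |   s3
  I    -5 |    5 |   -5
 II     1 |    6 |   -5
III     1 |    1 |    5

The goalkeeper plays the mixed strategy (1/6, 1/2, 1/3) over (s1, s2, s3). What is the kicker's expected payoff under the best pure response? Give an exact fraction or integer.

7/3

I: (-5)·(1/6) + (5)·(1/2) + (-5)·(1/3) = 0.
II: (1)·(1/6) + (6)·(1/2) + (-5)·(1/3) = 3/2.
III: (1)·(1/6) + (1)·(1/2) + (5)·(1/3) = 7/3.
The best pure response is III with expected payoff 7/3.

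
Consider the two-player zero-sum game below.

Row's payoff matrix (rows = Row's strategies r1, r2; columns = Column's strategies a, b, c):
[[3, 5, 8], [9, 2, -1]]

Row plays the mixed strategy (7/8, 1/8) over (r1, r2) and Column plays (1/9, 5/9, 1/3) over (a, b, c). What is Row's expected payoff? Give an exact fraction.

95/18

Against (1/9, 5/9, 1/3), each row's expected payoff is r1: 52/9; r2: 16/9.
Taking the (7/8, 1/8)-weighted average: (7/8)·(52/9) + (1/8)·(16/9) = 95/18.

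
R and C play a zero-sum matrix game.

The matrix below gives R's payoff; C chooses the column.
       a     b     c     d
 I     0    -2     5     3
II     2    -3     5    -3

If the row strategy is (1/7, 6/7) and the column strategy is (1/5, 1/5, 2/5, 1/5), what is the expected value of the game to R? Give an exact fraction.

Against (1/5, 1/5, 2/5, 1/5), each row's expected payoff is I: 11/5; II: 6/5.
Taking the (1/7, 6/7)-weighted average: (1/7)·(11/5) + (6/7)·(6/5) = 47/35.

47/35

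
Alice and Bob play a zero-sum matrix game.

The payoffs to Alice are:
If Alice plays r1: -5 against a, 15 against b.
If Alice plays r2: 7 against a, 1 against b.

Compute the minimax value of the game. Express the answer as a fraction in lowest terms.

55/13

Row minima are -5 and 1, so Alice's maximin is 1; column maxima are 7 and 15, so Bob's minimax is 7. These differ, so the equilibrium is in mixed strategies.
Let Alice play r1 with probability p. Bob is indifferent when −5p + 7(1−p) = 15p + (1−p), giving p = 3/13.
Let Bob play a with probability q. Alice is indifferent when −5q + 15(1−q) = 7q + (1−q), giving q = 7/13.
The value is -5·(7/13) + (15)·(6/13) = 55/13.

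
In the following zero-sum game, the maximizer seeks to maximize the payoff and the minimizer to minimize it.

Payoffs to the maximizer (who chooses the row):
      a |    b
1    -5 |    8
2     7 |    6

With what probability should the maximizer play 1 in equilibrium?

1/14

Row minima are -5 and 6, so the maximizer's maximin is 6; column maxima are 7 and 8, so the minimizer's minimax is 7. These differ, so the equilibrium is in mixed strategies.
Let the maximizer play 1 with probability p. The minimizer is indifferent when −5p + 7(1−p) = 8p + 6(1−p), giving p = 1/14.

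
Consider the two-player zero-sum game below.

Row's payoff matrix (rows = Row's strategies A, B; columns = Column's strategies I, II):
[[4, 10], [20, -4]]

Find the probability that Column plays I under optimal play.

7/15

Row minima are 4 and -4, so Row's maximin is 4; column maxima are 20 and 10, so Column's minimax is 10. These differ, so the equilibrium is in mixed strategies.
Let Column play I with probability q. Row is indifferent when 4q + 10(1−q) = 20q − 4(1−q), giving q = 7/15.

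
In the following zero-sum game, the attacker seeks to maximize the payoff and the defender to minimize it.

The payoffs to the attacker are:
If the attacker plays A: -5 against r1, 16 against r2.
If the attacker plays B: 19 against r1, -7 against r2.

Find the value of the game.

269/47

Row minima are -5 and -7, so the attacker's maximin is -5; column maxima are 19 and 16, so the defender's minimax is 16. These differ, so the equilibrium is in mixed strategies.
Let the attacker play A with probability p. The defender is indifferent when −5p + 19(1−p) = 16p − 7(1−p), giving p = 26/47.
Let the defender play r1 with probability q. The attacker is indifferent when −5q + 16(1−q) = 19q − 7(1−q), giving q = 23/47.
The value is -5·(23/47) + (16)·(24/47) = 269/47.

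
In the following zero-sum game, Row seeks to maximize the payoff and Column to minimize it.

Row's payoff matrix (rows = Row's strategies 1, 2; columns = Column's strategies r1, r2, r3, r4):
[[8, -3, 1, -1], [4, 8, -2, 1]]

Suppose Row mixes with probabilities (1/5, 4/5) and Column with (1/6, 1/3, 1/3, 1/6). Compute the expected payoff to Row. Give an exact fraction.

Against (1/6, 1/3, 1/3, 1/6), each row's expected payoff is 1: 1/2; 2: 17/6.
Taking the (1/5, 4/5)-weighted average: (1/5)·(1/2) + (4/5)·(17/6) = 71/30.

71/30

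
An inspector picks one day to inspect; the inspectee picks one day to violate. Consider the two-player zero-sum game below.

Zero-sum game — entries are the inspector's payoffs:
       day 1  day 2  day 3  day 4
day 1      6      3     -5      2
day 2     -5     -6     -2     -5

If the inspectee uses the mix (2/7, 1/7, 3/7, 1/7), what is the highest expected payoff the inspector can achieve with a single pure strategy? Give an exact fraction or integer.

day 1: (6)·(2/7) + (3)·(1/7) + (-5)·(3/7) + (2)·(1/7) = 2/7.
day 2: (-5)·(2/7) + (-6)·(1/7) + (-2)·(3/7) + (-5)·(1/7) = -27/7.
The best pure response is day 1 with expected payoff 2/7.

2/7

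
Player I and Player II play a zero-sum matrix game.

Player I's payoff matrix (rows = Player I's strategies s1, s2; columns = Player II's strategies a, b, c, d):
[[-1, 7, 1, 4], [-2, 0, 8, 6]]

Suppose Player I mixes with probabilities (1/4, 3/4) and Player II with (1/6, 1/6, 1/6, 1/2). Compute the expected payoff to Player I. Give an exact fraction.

91/24

Against (1/6, 1/6, 1/6, 1/2), each row's expected payoff is s1: 19/6; s2: 4.
Taking the (1/4, 3/4)-weighted average: (1/4)·(19/6) + (3/4)·(4) = 91/24.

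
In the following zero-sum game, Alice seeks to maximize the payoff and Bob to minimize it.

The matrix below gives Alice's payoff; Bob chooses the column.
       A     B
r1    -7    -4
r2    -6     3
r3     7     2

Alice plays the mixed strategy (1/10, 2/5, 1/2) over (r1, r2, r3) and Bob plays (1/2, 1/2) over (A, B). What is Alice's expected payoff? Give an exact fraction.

Against (1/2, 1/2), each row's expected payoff is r1: -11/2; r2: -3/2; r3: 9/2.
Taking the (1/10, 2/5, 1/2)-weighted average: (1/10)·(-11/2) + (2/5)·(-3/2) + (1/2)·(9/2) = 11/10.

11/10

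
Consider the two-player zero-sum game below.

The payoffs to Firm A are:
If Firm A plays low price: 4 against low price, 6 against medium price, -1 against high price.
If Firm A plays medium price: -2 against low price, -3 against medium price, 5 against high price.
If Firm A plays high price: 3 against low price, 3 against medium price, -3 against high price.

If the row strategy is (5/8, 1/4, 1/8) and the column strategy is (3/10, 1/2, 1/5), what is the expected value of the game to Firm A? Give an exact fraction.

49/20

Against (3/10, 1/2, 1/5), each row's expected payoff is low price: 4; medium price: -11/10; high price: 9/5.
Taking the (5/8, 1/4, 1/8)-weighted average: (5/8)·(4) + (1/4)·(-11/10) + (1/8)·(9/5) = 49/20.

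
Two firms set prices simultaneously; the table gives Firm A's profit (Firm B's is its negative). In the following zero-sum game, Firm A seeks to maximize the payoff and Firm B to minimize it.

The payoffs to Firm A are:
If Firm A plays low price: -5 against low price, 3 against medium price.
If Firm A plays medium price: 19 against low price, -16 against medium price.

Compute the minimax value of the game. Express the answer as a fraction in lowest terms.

-23/43

Row minima are -5 and -16, so Firm A's maximin is -5; column maxima are 19 and 3, so Firm B's minimax is 3. These differ, so the equilibrium is in mixed strategies.
Let Firm A play low price with probability p. Firm B is indifferent when −5p + 19(1−p) = 3p − 16(1−p), giving p = 35/43.
Let Firm B play low price with probability q. Firm A is indifferent when −5q + 3(1−q) = 19q − 16(1−q), giving q = 19/43.
The value is -5·(19/43) + (3)·(24/43) = -23/43.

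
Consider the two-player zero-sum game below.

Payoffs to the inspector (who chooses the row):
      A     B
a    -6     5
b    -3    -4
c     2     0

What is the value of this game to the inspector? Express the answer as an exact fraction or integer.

Row b is strictly dominated by row c, so the inspector never plays it.
The remaining 2×2 game on (a, c) × (A, B) has no saddle point. Let the inspector play a with probability p; indifference gives −6p + 2(1−p) = 5p, so p = 2/13.
Similarly the inspectee's optimal q on A is 5/13, and the value is -6·(5/13) + (5)·(8/13) = 10/13.

10/13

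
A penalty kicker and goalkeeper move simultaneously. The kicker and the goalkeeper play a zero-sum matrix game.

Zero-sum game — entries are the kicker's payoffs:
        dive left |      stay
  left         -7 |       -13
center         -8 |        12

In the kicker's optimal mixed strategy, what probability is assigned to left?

10/13

Row minima are -13 and -8, so the kicker's maximin is -8; column maxima are -7 and 12, so the goalkeeper's minimax is -7. These differ, so the equilibrium is in mixed strategies.
Let the kicker play left with probability p. The goalkeeper is indifferent when −7p − 8(1−p) = −13p + 12(1−p), giving p = 10/13.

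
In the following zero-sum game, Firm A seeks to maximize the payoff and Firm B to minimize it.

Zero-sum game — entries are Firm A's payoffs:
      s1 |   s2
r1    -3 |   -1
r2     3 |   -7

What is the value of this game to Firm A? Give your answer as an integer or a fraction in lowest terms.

-2

Row minima are -3 and -7, so Firm A's maximin is -3; column maxima are 3 and -1, so Firm B's minimax is -1. These differ, so the equilibrium is in mixed strategies.
Let Firm A play r1 with probability p. Firm B is indifferent when −3p + 3(1−p) = −p − 7(1−p), giving p = 5/6.
Let Firm B play s1 with probability q. Firm A is indifferent when −3q − (1−q) = 3q − 7(1−q), giving q = 1/2.
The value is -3·(1/2) + (-1)·(1/2) = -2.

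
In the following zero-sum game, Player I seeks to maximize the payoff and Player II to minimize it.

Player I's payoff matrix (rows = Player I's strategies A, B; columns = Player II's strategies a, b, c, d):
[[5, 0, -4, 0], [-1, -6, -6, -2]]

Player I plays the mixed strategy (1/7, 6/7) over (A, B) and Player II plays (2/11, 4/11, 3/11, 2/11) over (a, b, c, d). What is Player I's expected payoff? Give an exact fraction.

Against (2/11, 4/11, 3/11, 2/11), each row's expected payoff is A: -2/11; B: -48/11.
Taking the (1/7, 6/7)-weighted average: (1/7)·(-2/11) + (6/7)·(-48/11) = -290/77.

-290/77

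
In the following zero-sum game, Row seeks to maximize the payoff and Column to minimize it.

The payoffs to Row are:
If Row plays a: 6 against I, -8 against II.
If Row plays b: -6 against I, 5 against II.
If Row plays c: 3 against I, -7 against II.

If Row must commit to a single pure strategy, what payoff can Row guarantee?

-6

The worst-case payoff for each row is a: -8, b: -6, c: -7.
The best of these is -6.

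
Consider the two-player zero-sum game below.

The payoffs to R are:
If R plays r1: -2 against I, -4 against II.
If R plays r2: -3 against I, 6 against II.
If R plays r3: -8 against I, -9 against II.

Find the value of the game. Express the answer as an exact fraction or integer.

-24/11

Row r3 is strictly dominated by row r1, so R never plays it.
The remaining 2×2 game on (r1, r2) × (I, II) has no saddle point. Let R play r1 with probability p; indifference gives −2p − 3(1−p) = −4p + 6(1−p), so p = 9/11.
Similarly C's optimal q on I is 10/11, and the value is -2·(10/11) + (-4)·(1/11) = -24/11.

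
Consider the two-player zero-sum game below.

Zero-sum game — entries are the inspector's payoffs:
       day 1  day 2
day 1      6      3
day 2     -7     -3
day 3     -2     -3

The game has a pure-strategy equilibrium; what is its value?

3

Row minima: 3, -7, -3 → the inspector's maximin is 3.
Column maxima: 6, 3 → the inspectee's minimax is 3.
They coincide at (day 1, day 2), so the value is 3.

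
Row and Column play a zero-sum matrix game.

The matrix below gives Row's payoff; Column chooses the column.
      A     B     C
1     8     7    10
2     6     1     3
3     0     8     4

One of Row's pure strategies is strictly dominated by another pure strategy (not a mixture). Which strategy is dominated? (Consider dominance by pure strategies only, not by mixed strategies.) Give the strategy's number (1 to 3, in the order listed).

Compare 2 with 1: 8 > 6, 7 > 1, 10 > 3.
So 1 strictly dominates 2 for Row; 2 is strictly dominated.

2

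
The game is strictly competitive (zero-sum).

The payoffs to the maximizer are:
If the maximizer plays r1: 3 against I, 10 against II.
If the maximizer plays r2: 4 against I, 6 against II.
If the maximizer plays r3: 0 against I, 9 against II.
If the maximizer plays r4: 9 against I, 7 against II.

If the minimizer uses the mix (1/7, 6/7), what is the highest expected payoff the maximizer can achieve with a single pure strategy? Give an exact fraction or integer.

r1: (3)·(1/7) + (10)·(6/7) = 9.
r2: (4)·(1/7) + (6)·(6/7) = 40/7.
r3: (0)·(1/7) + (9)·(6/7) = 54/7.
r4: (9)·(1/7) + (7)·(6/7) = 51/7.
The best pure response is r1 with expected payoff 9.

9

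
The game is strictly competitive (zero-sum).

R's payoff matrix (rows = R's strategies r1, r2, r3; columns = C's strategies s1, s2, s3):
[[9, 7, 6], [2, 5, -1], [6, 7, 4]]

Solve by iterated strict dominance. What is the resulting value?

Row r2 is strictly dominated by row r1 (9>2, 7>5, 6>-1); eliminate r2.
Column s2 is strictly dominated by s3 for C (6<7, 4<7); eliminate s2.
Column s1 is strictly dominated by s3 for C (6<9, 4<6); eliminate s1.
Row r3 is strictly dominated by row r1 (6>4); eliminate r3.
Only (r1, s3) remains, with payoff 6.

6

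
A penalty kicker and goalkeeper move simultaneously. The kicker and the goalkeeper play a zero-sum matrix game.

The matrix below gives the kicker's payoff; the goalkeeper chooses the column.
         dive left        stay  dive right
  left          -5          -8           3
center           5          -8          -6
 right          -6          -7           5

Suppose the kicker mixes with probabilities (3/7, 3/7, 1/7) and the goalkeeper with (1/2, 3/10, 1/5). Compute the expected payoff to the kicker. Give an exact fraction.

-29/10

Against (1/2, 3/10, 1/5), each row's expected payoff is left: -43/10; center: -11/10; right: -41/10.
Taking the (3/7, 3/7, 1/7)-weighted average: (3/7)·(-43/10) + (3/7)·(-11/10) + (1/7)·(-41/10) = -29/10.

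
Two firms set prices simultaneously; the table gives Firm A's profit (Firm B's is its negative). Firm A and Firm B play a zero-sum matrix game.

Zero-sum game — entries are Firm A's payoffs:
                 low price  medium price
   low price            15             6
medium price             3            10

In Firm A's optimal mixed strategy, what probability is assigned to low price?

7/16

Row minima are 6 and 3, so Firm A's maximin is 6; column maxima are 15 and 10, so Firm B's minimax is 10. These differ, so the equilibrium is in mixed strategies.
Let Firm A play low price with probability p. Firm B is indifferent when 15p + 3(1−p) = 6p + 10(1−p), giving p = 7/16.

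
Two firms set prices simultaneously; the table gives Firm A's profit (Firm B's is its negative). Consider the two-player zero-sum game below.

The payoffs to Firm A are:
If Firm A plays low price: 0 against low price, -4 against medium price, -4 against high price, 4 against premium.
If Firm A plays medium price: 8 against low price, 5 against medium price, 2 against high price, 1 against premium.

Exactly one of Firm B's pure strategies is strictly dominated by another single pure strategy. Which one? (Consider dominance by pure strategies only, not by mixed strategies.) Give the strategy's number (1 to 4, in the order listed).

Firm B prefers columns that give Firm A less. Compare low price with medium price: -4 < 0, 5 < 8.
So medium price strictly dominates low price for Firm B; low price is strictly dominated.

1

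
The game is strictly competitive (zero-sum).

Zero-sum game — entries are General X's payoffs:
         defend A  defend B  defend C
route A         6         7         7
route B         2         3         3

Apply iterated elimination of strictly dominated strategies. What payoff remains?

6

Column defend B is strictly dominated by defend A for General Y (6<7, 2<3); eliminate defend B.
Row route B is strictly dominated by row route A (6>2, 7>3); eliminate route B.
Column defend C is strictly dominated by defend A for General Y (6<7); eliminate defend C.
Only (route A, defend A) remains, with payoff 6.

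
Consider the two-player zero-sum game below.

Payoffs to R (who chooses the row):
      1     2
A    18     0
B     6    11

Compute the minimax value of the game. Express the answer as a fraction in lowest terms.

Row minima are 0 and 6, so R's maximin is 6; column maxima are 18 and 11, so C's minimax is 11. These differ, so the equilibrium is in mixed strategies.
Let R play A with probability p. C is indifferent when 18p + 6(1−p) = 11(1−p), giving p = 5/23.
Let C play 1 with probability q. R is indifferent when 18q = 6q + 11(1−q), giving q = 11/23.
The value is 18·(11/23) + (0)·(12/23) = 198/23.

198/23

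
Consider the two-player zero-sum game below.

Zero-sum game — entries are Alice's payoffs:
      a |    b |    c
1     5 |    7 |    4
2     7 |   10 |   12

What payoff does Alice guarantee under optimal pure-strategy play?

7

Row minima: 4, 7 → Alice's maximin is 7.
Column maxima: 7, 10, 12 → Bob's minimax is 7.
They coincide at (2, a), so the value is 7.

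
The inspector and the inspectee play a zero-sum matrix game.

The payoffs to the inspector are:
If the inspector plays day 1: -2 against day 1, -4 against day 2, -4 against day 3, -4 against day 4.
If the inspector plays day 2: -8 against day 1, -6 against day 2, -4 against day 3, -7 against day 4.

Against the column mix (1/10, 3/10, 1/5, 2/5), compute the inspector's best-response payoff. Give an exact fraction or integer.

day 1: (-2)·(1/10) + (-4)·(3/10) + (-4)·(1/5) + (-4)·(2/5) = -19/5.
day 2: (-8)·(1/10) + (-6)·(3/10) + (-4)·(1/5) + (-7)·(2/5) = -31/5.
The best pure response is day 1 with expected payoff -19/5.

-19/5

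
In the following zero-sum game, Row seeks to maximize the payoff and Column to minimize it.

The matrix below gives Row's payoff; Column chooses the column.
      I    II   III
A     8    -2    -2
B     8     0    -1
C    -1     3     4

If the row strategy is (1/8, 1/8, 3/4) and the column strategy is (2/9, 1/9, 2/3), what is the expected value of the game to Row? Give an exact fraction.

Against (2/9, 1/9, 2/3), each row's expected payoff is A: 2/9; B: 10/9; C: 25/9.
Taking the (1/8, 1/8, 3/4)-weighted average: (1/8)·(2/9) + (1/8)·(10/9) + (3/4)·(25/9) = 9/4.

9/4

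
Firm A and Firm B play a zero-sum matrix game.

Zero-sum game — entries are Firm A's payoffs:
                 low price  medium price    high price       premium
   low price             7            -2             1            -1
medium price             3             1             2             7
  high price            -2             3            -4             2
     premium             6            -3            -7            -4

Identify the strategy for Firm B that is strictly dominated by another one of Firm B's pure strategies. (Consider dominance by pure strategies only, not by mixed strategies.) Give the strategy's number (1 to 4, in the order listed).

1

Firm B prefers columns that give Firm A less. Compare low price with high price: 1 < 7, 2 < 3, -4 < -2, -7 < 6.
So high price strictly dominates low price for Firm B; low price is strictly dominated.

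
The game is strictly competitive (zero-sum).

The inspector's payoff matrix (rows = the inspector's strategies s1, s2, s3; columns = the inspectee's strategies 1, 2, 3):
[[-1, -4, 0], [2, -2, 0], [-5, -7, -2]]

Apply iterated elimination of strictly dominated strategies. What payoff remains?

Row s3 is strictly dominated by row s1 (-1>-5, -4>-7, 0>-2); eliminate s3.
Column 1 is strictly dominated by 2 for the inspectee (-4<-1, -2<2); eliminate 1.
Column 3 is strictly dominated by 2 for the inspectee (-4<0, -2<0); eliminate 3.
Row s1 is strictly dominated by row s2 (-2>-4); eliminate s1.
Only (s2, 2) remains, with payoff -2.

-2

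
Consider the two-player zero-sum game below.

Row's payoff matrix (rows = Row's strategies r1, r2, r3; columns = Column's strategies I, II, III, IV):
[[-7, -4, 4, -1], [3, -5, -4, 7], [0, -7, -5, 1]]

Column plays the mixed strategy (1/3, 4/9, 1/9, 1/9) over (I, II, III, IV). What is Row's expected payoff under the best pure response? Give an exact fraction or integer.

r1: (-7)·(1/3) + (-4)·(4/9) + (4)·(1/9) + (-1)·(1/9) = -34/9.
r2: (3)·(1/3) + (-5)·(4/9) + (-4)·(1/9) + (7)·(1/9) = -8/9.
r3: (0)·(1/3) + (-7)·(4/9) + (-5)·(1/9) + (1)·(1/9) = -32/9.
The best pure response is r2 with expected payoff -8/9.

-8/9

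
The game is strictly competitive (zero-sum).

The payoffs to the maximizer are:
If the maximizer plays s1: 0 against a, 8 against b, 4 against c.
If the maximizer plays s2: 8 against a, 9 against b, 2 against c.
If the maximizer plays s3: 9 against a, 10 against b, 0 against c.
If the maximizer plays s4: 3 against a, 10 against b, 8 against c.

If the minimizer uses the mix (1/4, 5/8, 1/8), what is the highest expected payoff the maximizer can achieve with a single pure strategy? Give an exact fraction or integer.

s1: (0)·(1/4) + (8)·(5/8) + (4)·(1/8) = 11/2.
s2: (8)·(1/4) + (9)·(5/8) + (2)·(1/8) = 63/8.
s3: (9)·(1/4) + (10)·(5/8) + (0)·(1/8) = 17/2.
s4: (3)·(1/4) + (10)·(5/8) + (8)·(1/8) = 8.
The best pure response is s3 with expected payoff 17/2.

17/2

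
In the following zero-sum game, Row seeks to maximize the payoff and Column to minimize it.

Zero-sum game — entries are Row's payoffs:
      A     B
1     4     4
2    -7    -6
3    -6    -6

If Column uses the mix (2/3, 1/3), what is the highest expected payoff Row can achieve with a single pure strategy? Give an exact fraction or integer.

1: (4)·(2/3) + (4)·(1/3) = 4.
2: (-7)·(2/3) + (-6)·(1/3) = -20/3.
3: (-6)·(2/3) + (-6)·(1/3) = -6.
The best pure response is 1 with expected payoff 4.

4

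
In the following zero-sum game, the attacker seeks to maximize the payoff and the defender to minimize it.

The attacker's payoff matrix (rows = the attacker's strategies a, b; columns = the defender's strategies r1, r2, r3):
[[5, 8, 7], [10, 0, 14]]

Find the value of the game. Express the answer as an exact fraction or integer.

80/13

Column r3 is strictly dominated by r1 for the defender (it gives the attacker more in every row).
The remaining 2×2 game on (a, b) × (r1, r2) has no saddle point. Let the attacker play a with probability p; indifference gives 5p + 10(1−p) = 8p, so p = 10/13.
Similarly the defender's optimal q on r1 is 8/13, and the value is 5·(8/13) + (8)·(5/13) = 80/13.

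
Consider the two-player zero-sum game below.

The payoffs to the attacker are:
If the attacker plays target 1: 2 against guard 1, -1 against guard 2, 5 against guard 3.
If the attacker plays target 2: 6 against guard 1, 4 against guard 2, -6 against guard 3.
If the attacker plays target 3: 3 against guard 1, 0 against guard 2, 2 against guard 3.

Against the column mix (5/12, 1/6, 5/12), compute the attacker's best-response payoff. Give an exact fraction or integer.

target 1: (2)·(5/12) + (-1)·(1/6) + (5)·(5/12) = 11/4.
target 2: (6)·(5/12) + (4)·(1/6) + (-6)·(5/12) = 2/3.
target 3: (3)·(5/12) + (0)·(1/6) + (2)·(5/12) = 25/12.
The best pure response is target 1 with expected payoff 11/4.

11/4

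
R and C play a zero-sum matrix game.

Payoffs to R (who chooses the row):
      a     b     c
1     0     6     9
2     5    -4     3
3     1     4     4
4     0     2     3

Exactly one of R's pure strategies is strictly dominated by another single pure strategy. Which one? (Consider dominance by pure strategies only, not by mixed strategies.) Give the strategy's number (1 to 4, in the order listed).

Compare 4 with 3: 1 > 0, 4 > 2, 4 > 3.
So 3 strictly dominates 4 for R; 4 is strictly dominated.

4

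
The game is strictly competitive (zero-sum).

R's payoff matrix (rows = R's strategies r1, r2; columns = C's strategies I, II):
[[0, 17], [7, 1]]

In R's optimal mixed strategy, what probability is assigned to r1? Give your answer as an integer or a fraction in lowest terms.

Row minima are 0 and 1, so R's maximin is 1; column maxima are 7 and 17, so C's minimax is 7. These differ, so the equilibrium is in mixed strategies.
Let R play r1 with probability p. C is indifferent when 7(1−p) = 17p + (1−p), giving p = 6/23.

6/23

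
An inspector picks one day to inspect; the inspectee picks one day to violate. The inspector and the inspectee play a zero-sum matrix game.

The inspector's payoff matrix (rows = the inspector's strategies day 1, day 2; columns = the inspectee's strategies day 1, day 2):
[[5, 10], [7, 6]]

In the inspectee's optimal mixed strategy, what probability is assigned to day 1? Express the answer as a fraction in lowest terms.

Row minima are 5 and 6, so the inspector's maximin is 6; column maxima are 7 and 10, so the inspectee's minimax is 7. These differ, so the equilibrium is in mixed strategies.
Let the inspectee play day 1 with probability q. The inspector is indifferent when 5q + 10(1−q) = 7q + 6(1−q), giving q = 2/3.

2/3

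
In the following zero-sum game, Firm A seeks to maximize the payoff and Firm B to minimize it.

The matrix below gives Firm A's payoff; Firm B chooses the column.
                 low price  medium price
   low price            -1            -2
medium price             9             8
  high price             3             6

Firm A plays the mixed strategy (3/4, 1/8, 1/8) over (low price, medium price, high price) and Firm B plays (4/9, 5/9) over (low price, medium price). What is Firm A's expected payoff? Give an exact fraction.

Against (4/9, 5/9), each row's expected payoff is low price: -14/9; medium price: 76/9; high price: 14/3.
Taking the (3/4, 1/8, 1/8)-weighted average: (3/4)·(-14/9) + (1/8)·(76/9) + (1/8)·(14/3) = 17/36.

17/36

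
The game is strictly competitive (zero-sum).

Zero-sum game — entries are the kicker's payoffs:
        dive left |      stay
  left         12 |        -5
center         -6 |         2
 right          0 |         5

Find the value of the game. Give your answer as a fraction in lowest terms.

Row center is strictly dominated by row right, so the kicker never plays it.
The remaining 2×2 game on (left, right) × (dive left, stay) has no saddle point. Let the kicker play left with probability p; indifference gives 12p = −5p + 5(1−p), so p = 5/22.
Similarly the goalkeeper's optimal q on dive left is 5/11, and the value is 12·(5/11) + (-5)·(6/11) = 30/11.

30/11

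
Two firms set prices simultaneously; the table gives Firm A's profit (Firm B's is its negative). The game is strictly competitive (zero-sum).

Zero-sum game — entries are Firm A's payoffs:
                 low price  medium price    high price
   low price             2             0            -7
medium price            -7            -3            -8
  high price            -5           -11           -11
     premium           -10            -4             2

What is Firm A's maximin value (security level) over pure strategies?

-7

The worst-case payoff for each row is low price: -7, medium price: -8, high price: -11, premium: -10.
The best of these is -7.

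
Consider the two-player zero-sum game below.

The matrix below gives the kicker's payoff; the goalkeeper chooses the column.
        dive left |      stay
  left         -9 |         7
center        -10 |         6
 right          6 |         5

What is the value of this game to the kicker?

Row center is strictly dominated by row left, so the kicker never plays it.
The remaining 2×2 game on (left, right) × (dive left, stay) has no saddle point. Let the kicker play left with probability p; indifference gives −9p + 6(1−p) = 7p + 5(1−p), so p = 1/17.
Similarly the goalkeeper's optimal q on dive left is 2/17, and the value is -9·(2/17) + (7)·(15/17) = 87/17.

87/17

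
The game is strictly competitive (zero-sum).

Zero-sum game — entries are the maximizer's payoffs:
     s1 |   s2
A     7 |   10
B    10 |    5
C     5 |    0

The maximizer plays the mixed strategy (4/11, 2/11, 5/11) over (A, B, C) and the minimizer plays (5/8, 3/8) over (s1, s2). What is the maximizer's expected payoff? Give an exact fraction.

515/88

Against (5/8, 3/8), each row's expected payoff is A: 65/8; B: 65/8; C: 25/8.
Taking the (4/11, 2/11, 5/11)-weighted average: (4/11)·(65/8) + (2/11)·(65/8) + (5/11)·(25/8) = 515/88.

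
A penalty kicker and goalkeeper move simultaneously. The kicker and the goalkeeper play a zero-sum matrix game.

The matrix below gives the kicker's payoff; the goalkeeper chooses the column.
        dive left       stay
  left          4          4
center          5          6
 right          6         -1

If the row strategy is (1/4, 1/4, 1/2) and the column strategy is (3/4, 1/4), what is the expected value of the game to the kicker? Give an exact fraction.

Against (3/4, 1/4), each row's expected payoff is left: 4; center: 21/4; right: 17/4.
Taking the (1/4, 1/4, 1/2)-weighted average: (1/4)·(4) + (1/4)·(21/4) + (1/2)·(17/4) = 71/16.

71/16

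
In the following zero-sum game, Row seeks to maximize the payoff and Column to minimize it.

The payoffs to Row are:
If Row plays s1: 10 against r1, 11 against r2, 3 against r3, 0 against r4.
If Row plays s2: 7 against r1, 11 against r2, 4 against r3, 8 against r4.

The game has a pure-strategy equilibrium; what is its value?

Row minima: 0, 4 → Row's maximin is 4.
Column maxima: 10, 11, 4, 8 → Column's minimax is 4.
They coincide at (s2, r3), so the value is 4.

4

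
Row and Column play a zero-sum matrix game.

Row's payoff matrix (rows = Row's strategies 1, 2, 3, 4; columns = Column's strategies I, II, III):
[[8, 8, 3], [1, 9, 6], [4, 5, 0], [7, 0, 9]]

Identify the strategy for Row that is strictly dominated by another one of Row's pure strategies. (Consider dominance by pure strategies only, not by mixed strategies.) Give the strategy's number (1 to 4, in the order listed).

Compare 3 with 1: 8 > 4, 8 > 5, 3 > 0.
So 1 strictly dominates 3 for Row; 3 is strictly dominated.

3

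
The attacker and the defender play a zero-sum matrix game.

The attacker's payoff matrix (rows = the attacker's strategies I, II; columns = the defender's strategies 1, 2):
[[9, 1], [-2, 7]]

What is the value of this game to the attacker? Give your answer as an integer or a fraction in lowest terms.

Row minima are 1 and -2, so the attacker's maximin is 1; column maxima are 9 and 7, so the defender's minimax is 7. These differ, so the equilibrium is in mixed strategies.
Let the attacker play I with probability p. The defender is indifferent when 9p − 2(1−p) = p + 7(1−p), giving p = 9/17.
Let the defender play 1 with probability q. The attacker is indifferent when 9q + (1−q) = −2q + 7(1−q), giving q = 6/17.
The value is 9·(6/17) + (1)·(11/17) = 65/17.

65/17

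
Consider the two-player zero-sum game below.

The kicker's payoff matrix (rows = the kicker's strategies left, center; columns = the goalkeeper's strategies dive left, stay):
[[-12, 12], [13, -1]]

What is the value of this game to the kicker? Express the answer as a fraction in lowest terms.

Row minima are -12 and -1, so the kicker's maximin is -1; column maxima are 13 and 12, so the goalkeeper's minimax is 12. These differ, so the equilibrium is in mixed strategies.
Let the kicker play left with probability p. The goalkeeper is indifferent when −12p + 13(1−p) = 12p − (1−p), giving p = 7/19.
Let the goalkeeper play dive left with probability q. The kicker is indifferent when −12q + 12(1−q) = 13q − (1−q), giving q = 13/38.
The value is -12·(13/38) + (12)·(25/38) = 72/19.

72/19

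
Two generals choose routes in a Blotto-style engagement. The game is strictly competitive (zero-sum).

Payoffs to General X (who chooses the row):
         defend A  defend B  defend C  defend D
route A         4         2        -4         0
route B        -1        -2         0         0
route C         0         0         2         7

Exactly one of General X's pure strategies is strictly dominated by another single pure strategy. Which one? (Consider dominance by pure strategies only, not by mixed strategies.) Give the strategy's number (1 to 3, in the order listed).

2

Compare route B with route C: 0 > -1, 0 > -2, 2 > 0, 7 > 0.
So route C strictly dominates route B for General X; route B is strictly dominated.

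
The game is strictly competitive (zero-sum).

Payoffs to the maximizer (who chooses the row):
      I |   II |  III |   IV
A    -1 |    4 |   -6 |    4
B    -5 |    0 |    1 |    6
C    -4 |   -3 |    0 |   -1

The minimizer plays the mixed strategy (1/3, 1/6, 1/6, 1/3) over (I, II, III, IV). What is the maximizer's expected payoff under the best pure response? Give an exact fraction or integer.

2/3

A: (-1)·(1/3) + (4)·(1/6) + (-6)·(1/6) + (4)·(1/3) = 2/3.
B: (-5)·(1/3) + (0)·(1/6) + (1)·(1/6) + (6)·(1/3) = 1/2.
C: (-4)·(1/3) + (-3)·(1/6) + (0)·(1/6) + (-1)·(1/3) = -13/6.
The best pure response is A with expected payoff 2/3.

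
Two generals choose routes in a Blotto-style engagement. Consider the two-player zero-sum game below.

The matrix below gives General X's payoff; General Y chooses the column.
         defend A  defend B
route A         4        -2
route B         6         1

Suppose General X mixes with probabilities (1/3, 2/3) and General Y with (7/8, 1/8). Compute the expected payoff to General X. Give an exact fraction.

14/3

Against (7/8, 1/8), each row's expected payoff is route A: 13/4; route B: 43/8.
Taking the (1/3, 2/3)-weighted average: (1/3)·(13/4) + (2/3)·(43/8) = 14/3.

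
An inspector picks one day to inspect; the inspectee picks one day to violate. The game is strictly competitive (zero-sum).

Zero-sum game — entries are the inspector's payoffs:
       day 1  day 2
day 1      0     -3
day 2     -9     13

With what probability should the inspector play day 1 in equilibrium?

22/25

Row minima are -3 and -9, so the inspector's maximin is -3; column maxima are 0 and 13, so the inspectee's minimax is 0. These differ, so the equilibrium is in mixed strategies.
Let the inspector play day 1 with probability p. The inspectee is indifferent when −9(1−p) = −3p + 13(1−p), giving p = 22/25.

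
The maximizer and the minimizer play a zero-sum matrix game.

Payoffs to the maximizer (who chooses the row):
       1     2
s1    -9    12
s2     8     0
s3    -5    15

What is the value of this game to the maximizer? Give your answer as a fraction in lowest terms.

Row s1 is strictly dominated by row s3, so the maximizer never plays it.
The remaining 2×2 game on (s2, s3) × (1, 2) has no saddle point. Let the maximizer play s2 with probability p; indifference gives 8p − 5(1−p) = 15(1−p), so p = 5/7.
Similarly the minimizer's optimal q on 1 is 15/28, and the value is 8·(15/28) + (0)·(13/28) = 30/7.

30/7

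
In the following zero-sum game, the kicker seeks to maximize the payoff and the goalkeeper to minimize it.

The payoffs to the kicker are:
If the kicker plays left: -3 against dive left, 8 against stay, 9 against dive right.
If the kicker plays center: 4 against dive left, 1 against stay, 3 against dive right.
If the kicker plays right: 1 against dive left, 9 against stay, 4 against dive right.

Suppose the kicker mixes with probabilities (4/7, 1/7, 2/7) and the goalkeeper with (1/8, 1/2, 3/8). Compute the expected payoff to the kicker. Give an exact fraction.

339/56

Against (1/8, 1/2, 3/8), each row's expected payoff is left: 7; center: 17/8; right: 49/8.
Taking the (4/7, 1/7, 2/7)-weighted average: (4/7)·(7) + (1/7)·(17/8) + (2/7)·(49/8) = 339/56.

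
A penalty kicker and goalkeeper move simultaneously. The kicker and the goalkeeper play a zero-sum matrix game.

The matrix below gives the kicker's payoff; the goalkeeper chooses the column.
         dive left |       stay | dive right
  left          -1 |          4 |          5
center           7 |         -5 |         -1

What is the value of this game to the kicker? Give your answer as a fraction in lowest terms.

Column dive right is strictly dominated by stay for the goalkeeper (it gives the kicker more in every row).
The remaining 2×2 game on (left, center) × (dive left, stay) has no saddle point. Let the kicker play left with probability p; indifference gives −p + 7(1−p) = 4p − 5(1−p), so p = 12/17.
Similarly the goalkeeper's optimal q on dive left is 9/17, and the value is -1·(9/17) + (4)·(8/17) = 23/17.

23/17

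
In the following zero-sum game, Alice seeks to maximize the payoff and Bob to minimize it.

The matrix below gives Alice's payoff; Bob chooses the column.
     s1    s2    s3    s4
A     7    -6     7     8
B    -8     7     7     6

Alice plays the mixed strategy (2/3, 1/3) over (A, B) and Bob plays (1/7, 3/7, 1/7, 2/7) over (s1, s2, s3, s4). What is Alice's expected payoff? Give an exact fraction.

8/3

Against (1/7, 3/7, 1/7, 2/7), each row's expected payoff is A: 12/7; B: 32/7.
Taking the (2/3, 1/3)-weighted average: (2/3)·(12/7) + (1/3)·(32/7) = 8/3.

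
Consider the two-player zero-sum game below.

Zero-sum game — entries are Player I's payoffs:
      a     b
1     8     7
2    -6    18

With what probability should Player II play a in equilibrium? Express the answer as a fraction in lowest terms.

Row minima are 7 and -6, so Player I's maximin is 7; column maxima are 8 and 18, so Player II's minimax is 8. These differ, so the equilibrium is in mixed strategies.
Let Player II play a with probability q. Player I is indifferent when 8q + 7(1−q) = −6q + 18(1−q), giving q = 11/25.

11/25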